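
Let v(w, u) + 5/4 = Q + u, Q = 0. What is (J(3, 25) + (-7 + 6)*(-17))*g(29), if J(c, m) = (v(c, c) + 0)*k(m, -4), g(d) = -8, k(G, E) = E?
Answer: -80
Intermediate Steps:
v(w, u) = -5/4 + u (v(w, u) = -5/4 + (0 + u) = -5/4 + u)
J(c, m) = 5 - 4*c (J(c, m) = ((-5/4 + c) + 0)*(-4) = (-5/4 + c)*(-4) = 5 - 4*c)
(J(3, 25) + (-7 + 6)*(-17))*g(29) = ((5 - 4*3) + (-7 + 6)*(-17))*(-8) = ((5 - 12) - 1*(-17))*(-8) = (-7 + 17)*(-8) = 10*(-8) = -80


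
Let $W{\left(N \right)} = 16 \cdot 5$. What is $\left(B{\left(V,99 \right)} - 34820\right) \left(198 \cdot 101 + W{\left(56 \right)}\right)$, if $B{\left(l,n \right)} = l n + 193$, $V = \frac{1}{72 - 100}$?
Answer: $- \frac{9734366545}{14} \approx -6.9531 \cdot 10^{8}$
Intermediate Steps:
$V = - \frac{1}{28}$ ($V = \frac{1}{-28} = - \frac{1}{28} \approx -0.035714$)
$W{\left(N \right)} = 80$
$B{\left(l,n \right)} = 193 + l n$
$\left(B{\left(V,99 \right)} - 34820\right) \left(198 \cdot 101 + W{\left(56 \right)}\right) = \left(\left(193 - \frac{99}{28}\right) - 34820\right) \left(198 \cdot 101 + 80\right) = \left(\left(193 - \frac{99}{28}\right) - 34820\right) \left(19998 + 80\right) = \left(\frac{5305}{28} - 34820\right) 20078 = \left(- \frac{969655}{28}\right) 20078 = - \frac{9734366545}{14}$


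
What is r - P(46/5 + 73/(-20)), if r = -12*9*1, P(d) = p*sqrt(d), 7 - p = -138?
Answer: -108 - 29*sqrt(555)/2 ≈ -449.60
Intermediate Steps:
p = 145 (p = 7 - 1*(-138) = 7 + 138 = 145)
P(d) = 145*sqrt(d)
r = -108 (r = -108*1 = -108)
r - P(46/5 + 73/(-20)) = -108 - 145*sqrt(46/5 + 73/(-20)) = -108 - 145*sqrt(46*(1/5) + 73*(-1/20)) = -108 - 145*sqrt(46/5 - 73/20) = -108 - 145*sqrt(111/20) = -108 - 145*sqrt(555)/10 = -108 - 29*sqrt(555)/2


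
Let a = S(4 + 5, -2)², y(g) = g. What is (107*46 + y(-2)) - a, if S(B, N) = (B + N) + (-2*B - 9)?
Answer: 4520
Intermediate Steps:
S(B, N) = -9 + N - B (S(B, N) = (B + N) + (-9 - 2*B) = -9 + N - B)
a = 400 (a = (-9 - 2 - (4 + 5))² = (-9 - 2 - 1*9)² = (-9 - 2 - 9)² = (-20)² = 400)
(107*46 + y(-2)) - a = (107*46 - 2) - 1*400 = (4922 - 2) - 400 = 4920 - 400 = 4520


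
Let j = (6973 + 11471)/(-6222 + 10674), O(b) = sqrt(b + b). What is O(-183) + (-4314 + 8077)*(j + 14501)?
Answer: 382079968/7 + I*sqrt(366) ≈ 5.4583e+7 + 19.131*I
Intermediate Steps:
O(b) = sqrt(2)*sqrt(b) (O(b) = sqrt(2*b) = sqrt(2)*sqrt(b))
j = 29/7 (j = 18444/4452 = 18444*(1/4452) = 29/7 ≈ 4.1429)
O(-183) + (-4314 + 8077)*(j + 14501) = sqrt(2)*sqrt(-183) + (-4314 + 8077)*(29/7 + 14501) = sqrt(2)*(I*sqrt(183)) + 3763*(101536/7) = I*sqrt(366) + 382079968/7 = 382079968/7 + I*sqrt(366)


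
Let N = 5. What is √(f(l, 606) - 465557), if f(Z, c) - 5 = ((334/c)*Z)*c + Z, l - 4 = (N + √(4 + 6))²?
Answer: √(-452487 + 3350*√10) ≈ 664.75*I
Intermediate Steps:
l = 4 + (5 + √10)² (l = 4 + (5 + √(4 + 6))² = 4 + (5 + √10)² ≈ 70.623)
f(Z, c) = 5 + 335*Z (f(Z, c) = 5 + (((334/c)*Z)*c + Z) = 5 + ((334*Z/c)*c + Z) = 5 + (334*Z + Z) = 5 + 335*Z)
√(f(l, 606) - 465557) = √((5 + 335*(39 + 10*√10)) - 465557) = √((5 + (13065 + 3350*√10)) - 465557) = √((13070 + 3350*√10) - 465557) = √(-452487 + 3350*√10)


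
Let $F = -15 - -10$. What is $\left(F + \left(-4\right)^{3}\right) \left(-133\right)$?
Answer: $9177$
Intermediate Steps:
$F = -5$ ($F = -15 + 10 = -5$)
$\left(F + \left(-4\right)^{3}\right) \left(-133\right) = \left(-5 + \left(-4\right)^{3}\right) \left(-133\right) = \left(-5 - 64\right) \left(-133\right) = \left(-69\right) \left(-133\right) = 9177$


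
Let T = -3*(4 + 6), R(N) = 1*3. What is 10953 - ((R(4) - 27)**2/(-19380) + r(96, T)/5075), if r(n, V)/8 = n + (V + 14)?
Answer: 718170937/65569 ≈ 10953.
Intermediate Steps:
R(N) = 3
T = -30 (T = -3*10 = -30)
r(n, V) = 112 + 8*V + 8*n (r(n, V) = 8*(n + (V + 14)) = 8*(n + (14 + V)) = 8*(14 + V + n) = 112 + 8*V + 8*n)
10953 - ((R(4) - 27)**2/(-19380) + r(96, T)/5075) = 10953 - ((3 - 27)**2/(-19380) + (112 + 8*(-30) + 8*96)/5075) = 10953 - ((-24)**2*(-1/19380) + (112 - 240 + 768)*(1/5075)) = 10953 - (576*(-1/19380) + 640*(1/5075)) = 10953 - (-48/1615 + 128/1015) = 10953 - 1*6320/65569 = 10953 - 6320/65569 = 718170937/65569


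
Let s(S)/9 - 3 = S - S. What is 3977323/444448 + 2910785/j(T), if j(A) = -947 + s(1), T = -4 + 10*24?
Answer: -32250835863/10222304 ≈ -3154.9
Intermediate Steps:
s(S) = 27 (s(S) = 27 + 9*(S - S) = 27 + 9*0 = 27 + 0 = 27)
T = 236 (T = -4 + 240 = 236)
j(A) = -920 (j(A) = -947 + 27 = -920)
3977323/444448 + 2910785/j(T) = 3977323/444448 + 2910785/(-920) = 3977323*(1/444448) + 2910785*(-1/920) = 3977323/444448 - 582157/184 = -32250835863/10222304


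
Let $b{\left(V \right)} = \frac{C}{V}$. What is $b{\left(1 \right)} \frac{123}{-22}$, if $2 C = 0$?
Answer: $0$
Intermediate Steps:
$C = 0$ ($C = \frac{1}{2} \cdot 0 = 0$)
$b{\left(V \right)} = 0$ ($b{\left(V \right)} = \frac{0}{V} = 0$)
$b{\left(1 \right)} \frac{123}{-22} = 0 \frac{123}{-22} = 0 \cdot 123 \left(- \frac{1}{22}\right) = 0 \left(- \frac{123}{22}\right) = 0$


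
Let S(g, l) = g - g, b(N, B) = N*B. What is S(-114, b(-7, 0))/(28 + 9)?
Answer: 0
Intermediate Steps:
b(N, B) = B*N
S(g, l) = 0
S(-114, b(-7, 0))/(28 + 9) = 0/(28 + 9) = 0/37 = (1/37)*0 = 0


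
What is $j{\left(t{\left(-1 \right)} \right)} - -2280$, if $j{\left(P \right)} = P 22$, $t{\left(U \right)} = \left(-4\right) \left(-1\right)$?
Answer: $2368$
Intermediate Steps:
$t{\left(U \right)} = 4$
$j{\left(P \right)} = 22 P$
$j{\left(t{\left(-1 \right)} \right)} - -2280 = 22 \cdot 4 - -2280 = 88 + 2280 = 2368$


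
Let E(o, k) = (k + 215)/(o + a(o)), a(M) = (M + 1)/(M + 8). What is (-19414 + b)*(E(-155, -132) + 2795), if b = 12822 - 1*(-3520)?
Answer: -27753959424/3233 ≈ -8.5846e+6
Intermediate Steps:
a(M) = (1 + M)/(8 + M)
b = 16342 (b = 12822 + 3520 = 16342)
E(o, k) = (215 + k)/(o + (1 + o)/(8 + o)) (E(o, k) = (k + 215)/(o + (1 + o)/(8 + o)) = (215 + k)/(o + (1 + o)/(8 + o)))
(-19414 + b)*(E(-155, -132) + 2795) = (-19414 + 16342)*((8 - 155)*(215 - 132)/(1 - 155 - 155*(8 - 155)) + 2795) = -3072*(-147*83/(1 - 155 - 155*(-147)) + 2795) = -3072*(-147*83/(1 - 155 + 22785) + 2795) = -3072*(-147*83/22631 + 2795) = -3072*((1/22631)*(-147)*83 + 2795) = -3072*(-1743/3233 + 2795) = -3072*9034492/3233 = -27753959424/3233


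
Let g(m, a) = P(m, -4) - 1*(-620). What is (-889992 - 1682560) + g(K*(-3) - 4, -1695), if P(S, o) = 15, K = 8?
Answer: -2571917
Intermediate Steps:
g(m, a) = 635 (g(m, a) = 15 - 1*(-620) = 15 + 620 = 635)
(-889992 - 1682560) + g(K*(-3) - 4, -1695) = (-889992 - 1682560) + 635 = -2572552 + 635 = -2571917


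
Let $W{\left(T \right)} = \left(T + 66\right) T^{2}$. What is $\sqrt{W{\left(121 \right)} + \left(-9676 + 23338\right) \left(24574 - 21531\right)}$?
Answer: $\sqrt{44311333} \approx 6656.7$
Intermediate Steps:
$W{\left(T \right)} = T^{2} \left(66 + T\right)$ ($W{\left(T \right)} = \left(66 + T\right) T^{2} = T^{2} \left(66 + T\right)$)
$\sqrt{W{\left(121 \right)} + \left(-9676 + 23338\right) \left(24574 - 21531\right)} = \sqrt{121^{2} \left(66 + 121\right) + \left(-9676 + 23338\right) \left(24574 - 21531\right)} = \sqrt{14641 \cdot 187 + 13662 \cdot 3043} = \sqrt{2737867 + 41573466} = \sqrt{44311333}$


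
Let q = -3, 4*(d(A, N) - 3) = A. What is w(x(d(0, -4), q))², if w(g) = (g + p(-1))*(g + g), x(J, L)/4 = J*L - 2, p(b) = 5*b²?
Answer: 11778624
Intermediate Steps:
d(A, N) = 3 + A/4
x(J, L) = -8 + 4*J*L (x(J, L) = 4*(J*L - 2) = 4*(-2 + J*L) = -8 + 4*J*L)
w(g) = 2*g*(5 + g) (w(g) = (g + 5*(-1)²)*(g + g) = (g + 5*1)*(2*g) = (g + 5)*(2*g) = (5 + g)*(2*g) = 2*g*(5 + g))
w(x(d(0, -4), q))² = (2*(-8 + 4*(3 + (¼)*0)*(-3))*(5 + (-8 + 4*(3 + (¼)*0)*(-3))))² = (2*(-8 + 4*(3 + 0)*(-3))*(5 + (-8 + 4*(3 + 0)*(-3))))² = (2*(-8 + 4*3*(-3))*(5 + (-8 + 4*3*(-3))))² = (2*(-8 - 36)*(5 + (-8 - 36)))² = (2*(-44)*(5 - 44))² = (2*(-44)*(-39))² = 3432² = 11778624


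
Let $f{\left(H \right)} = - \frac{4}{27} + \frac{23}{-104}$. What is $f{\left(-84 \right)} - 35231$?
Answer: $- \frac{98929685}{2808} \approx -35231.0$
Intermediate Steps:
$f{\left(H \right)} = - \frac{1037}{2808}$ ($f{\left(H \right)} = \left(-4\right) \frac{1}{27} + 23 \left(- \frac{1}{104}\right) = - \frac{4}{27} - \frac{23}{104} = - \frac{1037}{2808}$)
$f{\left(-84 \right)} - 35231 = - \frac{1037}{2808} - 35231 = - \frac{98929685}{2808}$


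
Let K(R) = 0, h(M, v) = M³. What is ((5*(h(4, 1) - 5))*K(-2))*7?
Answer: 0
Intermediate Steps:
((5*(h(4, 1) - 5))*K(-2))*7 = ((5*(4³ - 5))*0)*7 = ((5*(64 - 5))*0)*7 = ((5*59)*0)*7 = (295*0)*7 = 0*7 = 0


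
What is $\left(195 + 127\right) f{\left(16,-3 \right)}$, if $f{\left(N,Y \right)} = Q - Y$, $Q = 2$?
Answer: $1610$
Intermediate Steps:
$f{\left(N,Y \right)} = 2 - Y$
$\left(195 + 127\right) f{\left(16,-3 \right)} = \left(195 + 127\right) \left(2 - -3\right) = 322 \left(2 + 3\right) = 322 \cdot 5 = 1610$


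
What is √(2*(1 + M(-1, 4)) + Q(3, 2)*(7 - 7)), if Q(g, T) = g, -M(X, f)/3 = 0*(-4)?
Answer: √2 ≈ 1.4142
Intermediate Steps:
M(X, f) = 0 (M(X, f) = -0*(-4) = -3*0 = 0)
√(2*(1 + M(-1, 4)) + Q(3, 2)*(7 - 7)) = √(2*(1 + 0) + 3*(7 - 7)) = √(2*1 + 3*0) = √(2 + 0) = √2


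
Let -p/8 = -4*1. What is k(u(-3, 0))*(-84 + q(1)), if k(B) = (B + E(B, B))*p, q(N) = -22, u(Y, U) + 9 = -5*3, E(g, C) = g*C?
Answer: -1872384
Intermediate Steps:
E(g, C) = C*g
u(Y, U) = -24 (u(Y, U) = -9 - 5*3 = -9 - 15 = -24)
p = 32 (p = -(-32) = -8*(-4) = 32)
k(B) = 32*B + 32*B² (k(B) = (B + B*B)*32 = (B + B²)*32 = 32*B + 32*B²)
k(u(-3, 0))*(-84 + q(1)) = (32*(-24)*(1 - 24))*(-84 - 22) = (32*(-24)*(-23))*(-106) = 17664*(-106) = -1872384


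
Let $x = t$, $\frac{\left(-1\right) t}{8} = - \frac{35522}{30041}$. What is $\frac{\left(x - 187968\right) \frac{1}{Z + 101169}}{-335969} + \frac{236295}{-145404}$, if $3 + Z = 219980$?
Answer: $- \frac{6078544920319892557}{3740433327193706836} \approx -1.6251$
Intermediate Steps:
$Z = 219977$ ($Z = -3 + 219980 = 219977$)
$t = \frac{284176}{30041}$ ($t = - 8 \left(- \frac{35522}{30041}\right) = - 8 \left(\left(-35522\right) \frac{1}{30041}\right) = \left(-8\right) \left(- \frac{35522}{30041}\right) = \frac{284176}{30041} \approx 9.4596$)
$x = \frac{284176}{30041} \approx 9.4596$
$\frac{\left(x - 187968\right) \frac{1}{Z + 101169}}{-335969} + \frac{236295}{-145404} = \frac{\left(\frac{284176}{30041} - 187968\right) \frac{1}{219977 + 101169}}{-335969} + \frac{236295}{-145404} = - \frac{5646462512}{30041 \cdot 321146} \left(- \frac{1}{335969}\right) + 236295 \left(- \frac{1}{145404}\right) = \left(- \frac{5646462512}{30041}\right) \frac{1}{321146} \left(- \frac{1}{335969}\right) - \frac{26255}{16156} = \left(- \frac{2823231256}{4823773493}\right) \left(- \frac{1}{335969}\right) - \frac{26255}{16156} = \frac{2823231256}{1620638356669717} - \frac{26255}{16156} = - \frac{6078544920319892557}{3740433327193706836}$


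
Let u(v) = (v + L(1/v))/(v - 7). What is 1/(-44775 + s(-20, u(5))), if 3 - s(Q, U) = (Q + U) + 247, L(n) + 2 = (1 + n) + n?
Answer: -5/224984 ≈ -2.2224e-5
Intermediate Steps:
L(n) = -1 + 2*n (L(n) = -2 + ((1 + n) + n) = -2 + (1 + 2*n) = -1 + 2*n)
u(v) = (-1 + v + 2/v)/(-7 + v) (u(v) = (v + (-1 + 2*(1/v)))/(v - 7) = (v + (-1 + 2/v))/(-7 + v) = (-1 + v + 2/v)/(-7 + v))
s(Q, U) = -244 - Q - U (s(Q, U) = 3 - ((Q + U) + 247) = 3 - (247 + Q + U) = 3 + (-247 - Q - U) = -244 - Q - U)
1/(-44775 + s(-20, u(5))) = 1/(-44775 + (-244 - 1*(-20) - (2 + 5*(-1 + 5))/(5*(-7 + 5)))) = 1/(-44775 + (-244 + 20 - (2 + 5*4)/(5*(-2)))) = 1/(-44775 + (-244 + 20 - (-1)*(2 + 20)/(5*2))) = 1/(-44775 + (-244 + 20 - (-1)*22/(5*2))) = 1/(-44775 + (-244 + 20 - 1*(-11/5))) = 1/(-44775 + (-244 + 20 + 11/5)) = 1/(-44775 - 1109/5) = 1/(-224984/5) = -5/224984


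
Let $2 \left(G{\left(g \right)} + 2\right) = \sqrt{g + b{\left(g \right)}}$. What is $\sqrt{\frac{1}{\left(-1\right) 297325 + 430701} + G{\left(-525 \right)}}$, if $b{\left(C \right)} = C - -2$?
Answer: $\frac{\sqrt{-138977271 + 69488896 i \sqrt{262}}}{8336} \approx 2.6748 + 3.0257 i$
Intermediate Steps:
$b{\left(C \right)} = 2 + C$ ($b{\left(C \right)} = C + 2 = 2 + C$)
$G{\left(g \right)} = -2 + \frac{\sqrt{2 + 2 g}}{2}$ ($G{\left(g \right)} = -2 + \frac{\sqrt{g + \left(2 + g\right)}}{2} = -2 + \frac{\sqrt{2 + 2 g}}{2}$)
$\sqrt{\frac{1}{\left(-1\right) 297325 + 430701} + G{\left(-525 \right)}} = \sqrt{\frac{1}{\left(-1\right) 297325 + 430701} - \left(2 - \frac{\sqrt{2 + 2 \left(-525\right)}}{2}\right)} = \sqrt{\frac{1}{-297325 + 430701} - \left(2 - \frac{\sqrt{2 - 1050}}{2}\right)} = \sqrt{\frac{1}{133376} - \left(2 - \frac{\sqrt{-1048}}{2}\right)} = \sqrt{\frac{1}{133376} - \left(2 - \frac{2 i \sqrt{262}}{2}\right)} = \sqrt{\frac{1}{133376} - \left(2 - i \sqrt{262}\right)} = \sqrt{- \frac{266751}{133376} + i \sqrt{262}}$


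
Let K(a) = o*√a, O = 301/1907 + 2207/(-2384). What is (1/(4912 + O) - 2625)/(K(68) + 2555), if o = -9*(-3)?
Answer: -149750258317934785/144650091958295423 + 3164976105349698*√17/144650091958295423 ≈ -0.94504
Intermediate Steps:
o = 27
O = -3491165/4546288 (O = 301*(1/1907) + 2207*(-1/2384) = 301/1907 - 2207/2384 = -3491165/4546288 ≈ -0.76792)
K(a) = 27*√a
(1/(4912 + O) - 2625)/(K(68) + 2555) = (1/(4912 - 3491165/4546288) - 2625)/(27*√68 + 2555) = (1/(22327875491/4546288) - 2625)/(27*(2*√17) + 2555) = (4546288/22327875491 - 2625)/(54*√17 + 2555) = -58610668617587/(22327875491*(2555 + 54*√17))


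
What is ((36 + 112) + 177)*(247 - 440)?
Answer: -62725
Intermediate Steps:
((36 + 112) + 177)*(247 - 440) = (148 + 177)*(-193) = 325*(-193) = -62725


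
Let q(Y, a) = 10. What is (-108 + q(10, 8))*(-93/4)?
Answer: 4557/2 ≈ 2278.5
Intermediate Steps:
(-108 + q(10, 8))*(-93/4) = (-108 + 10)*(-93/4) = -(-9114)/4 = -98*(-93/4) = 4557/2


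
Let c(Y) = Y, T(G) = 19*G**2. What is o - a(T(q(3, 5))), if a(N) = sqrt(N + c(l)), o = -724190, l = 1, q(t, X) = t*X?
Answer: -724190 - 2*sqrt(1069) ≈ -7.2426e+5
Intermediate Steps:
q(t, X) = X*t
a(N) = sqrt(1 + N) (a(N) = sqrt(N + 1) = sqrt(1 + N))
o - a(T(q(3, 5))) = -724190 - sqrt(1 + 19*(5*3)**2) = -724190 - sqrt(1 + 19*15**2) = -724190 - sqrt(1 + 19*225) = -724190 - sqrt(1 + 4275) = -724190 - sqrt(4276) = -724190 - 2*sqrt(1069)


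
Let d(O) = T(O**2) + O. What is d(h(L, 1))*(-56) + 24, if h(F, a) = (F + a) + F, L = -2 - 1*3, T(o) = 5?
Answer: 248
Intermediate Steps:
L = -5 (L = -2 - 3 = -5)
h(F, a) = a + 2*F
d(O) = 5 + O
d(h(L, 1))*(-56) + 24 = (5 + (1 + 2*(-5)))*(-56) + 24 = (5 + (1 - 10))*(-56) + 24 = (5 - 9)*(-56) + 24 = -4*(-56) + 24 = 224 + 24 = 248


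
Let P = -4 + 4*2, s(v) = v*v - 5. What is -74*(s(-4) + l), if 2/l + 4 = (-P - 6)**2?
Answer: -19573/24 ≈ -815.54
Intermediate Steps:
s(v) = -5 + v**2 (s(v) = v**2 - 5 = -5 + v**2)
P = 4 (P = -4 + 8 = 4)
l = 1/48 (l = 2/(-4 + (-1*4 - 6)**2) = 2/(-4 + (-4 - 6)**2) = 2/(-4 + (-10)**2) = 2/(-4 + 100) = 2/96 = 2*(1/96) = 1/48 ≈ 0.020833)
-74*(s(-4) + l) = -74*((-5 + (-4)**2) + 1/48) = -74*((-5 + 16) + 1/48) = -74*(11 + 1/48) = -74*529/48 = -19573/24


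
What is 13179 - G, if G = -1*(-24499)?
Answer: -11320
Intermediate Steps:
G = 24499
13179 - G = 13179 - 1*24499 = 13179 - 24499 = -11320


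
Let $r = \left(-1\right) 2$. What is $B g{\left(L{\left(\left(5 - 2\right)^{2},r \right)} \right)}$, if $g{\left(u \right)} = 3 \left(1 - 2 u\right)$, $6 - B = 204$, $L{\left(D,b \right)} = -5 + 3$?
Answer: $-2970$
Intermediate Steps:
$r = -2$
$L{\left(D,b \right)} = -2$
$B = -198$ ($B = 6 - 204 = -198$)
$g{\left(u \right)} = 3 - 6 u$
$B g{\left(L{\left(\left(5 - 2\right)^{2},r \right)} \right)} = - 198 \left(3 - -12\right) = - 198 \left(3 + 12\right) = \left(-198\right) 15 = -2970$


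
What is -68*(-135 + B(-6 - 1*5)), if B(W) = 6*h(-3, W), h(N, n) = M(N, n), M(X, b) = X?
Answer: 10404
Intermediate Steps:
h(N, n) = N
B(W) = -18 (B(W) = 6*(-3) = -18)
-68*(-135 + B(-6 - 1*5)) = -68*(-135 - 18) = -68*(-153) = 10404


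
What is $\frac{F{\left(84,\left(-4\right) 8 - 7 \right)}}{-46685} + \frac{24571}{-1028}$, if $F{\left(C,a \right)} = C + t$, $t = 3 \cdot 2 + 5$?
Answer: $- \frac{229438959}{9598436} \approx -23.904$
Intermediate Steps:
$t = 11$ ($t = 6 + 5 = 11$)
$F{\left(C,a \right)} = 11 + C$ ($F{\left(C,a \right)} = C + 11 = 11 + C$)
$\frac{F{\left(84,\left(-4\right) 8 - 7 \right)}}{-46685} + \frac{24571}{-1028} = \frac{11 + 84}{-46685} + \frac{24571}{-1028} = 95 \left(- \frac{1}{46685}\right) + 24571 \left(- \frac{1}{1028}\right) = - \frac{19}{9337} - \frac{24571}{1028} = - \frac{229438959}{9598436}$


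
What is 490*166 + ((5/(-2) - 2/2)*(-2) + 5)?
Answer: 81352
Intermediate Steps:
490*166 + ((5/(-2) - 2/2)*(-2) + 5) = 81340 + ((5*(-1/2) - 2*1/2)*(-2) + 5) = 81340 + ((-5/2 - 1)*(-2) + 5) = 81340 + (-7/2*(-2) + 5) = 81340 + (7 + 5) = 81340 + 12 = 81352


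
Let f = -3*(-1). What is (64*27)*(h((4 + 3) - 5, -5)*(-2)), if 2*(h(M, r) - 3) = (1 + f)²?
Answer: -38016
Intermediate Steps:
f = 3
h(M, r) = 11 (h(M, r) = 3 + (1 + 3)²/2 = 3 + (½)*4² = 3 + (½)*16 = 3 + 8 = 11)
(64*27)*(h((4 + 3) - 5, -5)*(-2)) = (64*27)*(11*(-2)) = 1728*(-22) = -38016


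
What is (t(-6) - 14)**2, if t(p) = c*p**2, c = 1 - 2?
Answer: 2500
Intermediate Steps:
c = -1
t(p) = -p**2
(t(-6) - 14)**2 = (-1*(-6)**2 - 14)**2 = (-1*36 - 14)**2 = (-36 - 14)**2 = (-50)**2 = 2500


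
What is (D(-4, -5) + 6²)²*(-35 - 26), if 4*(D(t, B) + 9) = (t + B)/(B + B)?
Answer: -72341181/1600 ≈ -45213.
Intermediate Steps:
D(t, B) = -9 + (B + t)/(8*B) (D(t, B) = -9 + ((t + B)/(B + B))/4 = -9 + ((B + t)/((2*B)))/4 = -9 + ((B + t)*(1/(2*B)))/4 = -9 + ((B + t)/(2*B))/4 = -9 + (B + t)/(8*B))
(D(-4, -5) + 6²)²*(-35 - 26) = ((⅛)*(-4 - 71*(-5))/(-5) + 6²)²*(-35 - 26) = ((⅛)*(-⅕)*(-4 + 355) + 36)²*(-61) = ((⅛)*(-⅕)*351 + 36)²*(-61) = (-351/40 + 36)²*(-61) = (1089/40)²*(-61) = (1185921/1600)*(-61) = -72341181/1600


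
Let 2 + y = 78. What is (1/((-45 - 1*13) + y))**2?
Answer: 1/324 ≈ 0.0030864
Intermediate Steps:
y = 76 (y = -2 + 78 = 76)
(1/((-45 - 1*13) + y))**2 = (1/((-45 - 1*13) + 76))**2 = (1/((-45 - 13) + 76))**2 = (1/(-58 + 76))**2 = (1/18)**2 = 1/324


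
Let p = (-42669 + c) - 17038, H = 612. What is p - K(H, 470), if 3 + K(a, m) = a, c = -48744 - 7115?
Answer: -116175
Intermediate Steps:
c = -55859
K(a, m) = -3 + a
p = -115566 (p = (-42669 - 55859) - 17038 = -98528 - 17038 = -115566)
p - K(H, 470) = -115566 - (-3 + 612) = -115566 - 1*609 = -115566 - 609 = -116175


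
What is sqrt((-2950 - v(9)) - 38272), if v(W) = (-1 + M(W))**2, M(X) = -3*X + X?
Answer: I*sqrt(41583) ≈ 203.92*I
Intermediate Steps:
M(X) = -2*X
v(W) = (-1 - 2*W)**2
sqrt((-2950 - v(9)) - 38272) = sqrt((-2950 - (1 + 2*9)**2) - 38272) = sqrt((-2950 - (1 + 18)**2) - 38272) = sqrt((-2950 - 1*19**2) - 38272) = sqrt((-2950 - 1*361) - 38272) = sqrt((-2950 - 361) - 38272) = sqrt(-3311 - 38272) = sqrt(-41583) = I*sqrt(41583)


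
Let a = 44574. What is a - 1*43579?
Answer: 995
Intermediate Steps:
a - 1*43579 = 44574 - 1*43579 = 44574 - 43579 = 995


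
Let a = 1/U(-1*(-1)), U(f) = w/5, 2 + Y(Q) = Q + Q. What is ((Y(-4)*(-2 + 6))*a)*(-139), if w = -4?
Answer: -6950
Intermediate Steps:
Y(Q) = -2 + 2*Q (Y(Q) = -2 + (Q + Q) = -2 + 2*Q)
U(f) = -⅘ (U(f) = -4/5 = -4*⅕ = -⅘)
a = -5/4 (a = 1/(-⅘) = -5/4 ≈ -1.2500)
((Y(-4)*(-2 + 6))*a)*(-139) = (((-2 + 2*(-4))*(-2 + 6))*(-5/4))*(-139) = (((-2 - 8)*4)*(-5/4))*(-139) = (-10*4*(-5/4))*(-139) = -40*(-5/4)*(-139) = 50*(-139) = -6950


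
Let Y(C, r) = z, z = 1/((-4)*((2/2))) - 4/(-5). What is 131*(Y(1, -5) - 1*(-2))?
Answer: 6681/20 ≈ 334.05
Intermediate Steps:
z = 11/20 (z = -1/(4*1) - 4*(-⅕) = -¼/1 + ⅘ = -¼*1 + ⅘ = -¼ + ⅘ = 11/20 ≈ 0.55000)
Y(C, r) = 11/20
131*(Y(1, -5) - 1*(-2)) = 131*(11/20 - 1*(-2)) = 131*(11/20 + 2) = 131*(51/20) = 6681/20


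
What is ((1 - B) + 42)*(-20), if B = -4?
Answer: -940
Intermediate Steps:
((1 - B) + 42)*(-20) = ((1 - 1*(-4)) + 42)*(-20) = ((1 + 4) + 42)*(-20) = (5 + 42)*(-20) = 47*(-20) = -940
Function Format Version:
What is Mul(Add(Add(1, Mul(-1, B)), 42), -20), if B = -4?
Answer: -940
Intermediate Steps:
Mul(Add(Add(1, Mul(-1, B)), 42), -20) = Mul(Add(Add(1, Mul(-1, -4)), 42), -20) = Mul(Add(Add(1, 4), 42), -20) = Mul(Add(5, 42), -20) = Mul(47, -20) = -940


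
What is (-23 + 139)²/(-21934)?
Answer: -6728/10967 ≈ -0.61348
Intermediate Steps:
(-23 + 139)²/(-21934) = 116²*(-1/21934) = 13456*(-1/21934) = -6728/10967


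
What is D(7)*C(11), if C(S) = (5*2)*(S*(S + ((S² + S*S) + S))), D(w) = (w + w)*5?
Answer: 2032800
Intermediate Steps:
D(w) = 10*w (D(w) = (2*w)*5 = 10*w)
C(S) = 10*S*(2*S + 2*S²) (C(S) = 10*(S*(S + ((S² + S²) + S))) = 10*(S*(S + (2*S² + S))) = 10*(S*(S + (S + 2*S²))) = 10*(S*(2*S + 2*S²)) = 10*S*(2*S + 2*S²))
D(7)*C(11) = (10*7)*(20*11²*(1 + 11)) = 70*(20*121*12) = 70*29040 = 2032800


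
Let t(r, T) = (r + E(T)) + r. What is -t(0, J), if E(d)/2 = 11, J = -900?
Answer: -22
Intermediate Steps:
E(d) = 22 (E(d) = 2*11 = 22)
t(r, T) = 22 + 2*r (t(r, T) = (r + 22) + r = (22 + r) + r = 22 + 2*r)
-t(0, J) = -(22 + 2*0) = -(22 + 0) = -1*22 = -22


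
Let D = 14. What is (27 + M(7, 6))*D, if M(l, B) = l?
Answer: 476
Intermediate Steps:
(27 + M(7, 6))*D = (27 + 7)*14 = 34*14 = 476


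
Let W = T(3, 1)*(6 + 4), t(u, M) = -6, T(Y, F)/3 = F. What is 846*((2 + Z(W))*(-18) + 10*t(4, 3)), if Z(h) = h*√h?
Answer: -81216 - 456840*√30 ≈ -2.5834e+6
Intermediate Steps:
T(Y, F) = 3*F
W = 30 (W = (3*1)*(6 + 4) = 3*10 = 30)
Z(h) = h^(3/2)
846*((2 + Z(W))*(-18) + 10*t(4, 3)) = 846*((2 + 30^(3/2))*(-18) + 10*(-6)) = 846*((2 + 30*√30)*(-18) - 60) = 846*((-36 - 540*√30) - 60) = 846*(-96 - 540*√30) = -81216 - 456840*√30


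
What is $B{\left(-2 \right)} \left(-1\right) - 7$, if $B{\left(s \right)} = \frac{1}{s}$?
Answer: $- \frac{13}{2} \approx -6.5$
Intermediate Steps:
$B{\left(-2 \right)} \left(-1\right) - 7 = \frac{1}{-2} \left(-1\right) - 7 = \left(- \frac{1}{2}\right) \left(-1\right) - 7 = \frac{1}{2} - 7 = - \frac{13}{2}$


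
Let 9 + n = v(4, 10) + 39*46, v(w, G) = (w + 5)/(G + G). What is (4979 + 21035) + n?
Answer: 555989/20 ≈ 27799.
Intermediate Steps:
v(w, G) = (5 + w)/(2*G) (v(w, G) = (5 + w)/((2*G)) = (5 + w)*(1/(2*G)) = (5 + w)/(2*G))
n = 35709/20 (n = -9 + ((½)*(5 + 4)/10 + 39*46) = -9 + ((½)*(⅒)*9 + 1794) = -9 + (9/20 + 1794) = -9 + 35889/20 = 35709/20 ≈ 1785.4)
(4979 + 21035) + n = (4979 + 21035) + 35709/20 = 26014 + 35709/20 = 555989/20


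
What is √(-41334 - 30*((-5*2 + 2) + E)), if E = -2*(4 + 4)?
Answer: I*√40614 ≈ 201.53*I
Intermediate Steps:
E = -16 (E = -2*8 = -16)
√(-41334 - 30*((-5*2 + 2) + E)) = √(-41334 - 30*((-5*2 + 2) - 16)) = √(-41334 - 30*((-10 + 2) - 16)) = √(-41334 - 30*(-8 - 16)) = √(-41334 - 30*(-24)) = √(-41334 + 720) = √(-40614) = I*√40614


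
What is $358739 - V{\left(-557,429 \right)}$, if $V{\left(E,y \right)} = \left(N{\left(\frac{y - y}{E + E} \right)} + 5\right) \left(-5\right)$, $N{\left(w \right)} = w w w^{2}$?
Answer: $358764$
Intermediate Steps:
$N{\left(w \right)} = w^{4}$ ($N{\left(w \right)} = w^{2} w^{2} = w^{4}$)
$V{\left(E,y \right)} = -25$ ($V{\left(E,y \right)} = \left(\left(\frac{y - y}{E + E}\right)^{4} + 5\right) \left(-5\right) = \left(\left(\frac{0}{2 E}\right)^{4} + 5\right) \left(-5\right) = \left(\left(0 \frac{1}{2 E}\right)^{4} + 5\right) \left(-5\right) = \left(0^{4} + 5\right) \left(-5\right) = \left(0 + 5\right) \left(-5\right) = 5 \left(-5\right) = -25$)
$358739 - V{\left(-557,429 \right)} = 358739 - -25 = 358739 + 25 = 358764$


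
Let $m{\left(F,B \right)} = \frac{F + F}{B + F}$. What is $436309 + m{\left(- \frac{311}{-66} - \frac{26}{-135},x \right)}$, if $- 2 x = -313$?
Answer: $\frac{104577173541}{239686} \approx 4.3631 \cdot 10^{5}$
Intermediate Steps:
$x = \frac{313}{2}$ ($x = \left(- \frac{1}{2}\right) \left(-313\right) = \frac{313}{2} \approx 156.5$)
$m{\left(F,B \right)} = \frac{2 F}{B + F}$
$436309 + m{\left(- \frac{311}{-66} - \frac{26}{-135},x \right)} = 436309 + \frac{2 \left(- \frac{311}{-66} - \frac{26}{-135}\right)}{\frac{313}{2} - \left(- \frac{311}{66} - \frac{26}{135}\right)} = 436309 + \frac{2 \left(\left(-311\right) \left(- \frac{1}{66}\right) - - \frac{26}{135}\right)}{\frac{313}{2} - - \frac{14567}{2970}} = 436309 + \frac{2 \left(\frac{311}{66} + \frac{26}{135}\right)}{\frac{313}{2} + \left(\frac{311}{66} + \frac{26}{135}\right)} = 436309 + 2 \cdot \frac{14567}{2970} \frac{1}{\frac{313}{2} + \frac{14567}{2970}} = 436309 + 2 \cdot \frac{14567}{2970} \frac{1}{\frac{239686}{1485}} = 436309 + 2 \cdot \frac{14567}{2970} \cdot \frac{1485}{239686} = 436309 + \frac{14567}{239686} = \frac{104577173541}{239686}$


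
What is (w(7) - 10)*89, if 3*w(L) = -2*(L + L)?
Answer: -5162/3 ≈ -1720.7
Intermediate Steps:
w(L) = -4*L/3 (w(L) = (-2*(L + L))/3 = (-4*L)/3 = -4*L/3)
(w(7) - 10)*89 = (-4/3*7 - 10)*89 = (-28/3 - 10)*89 = -58/3*89 = -5162/3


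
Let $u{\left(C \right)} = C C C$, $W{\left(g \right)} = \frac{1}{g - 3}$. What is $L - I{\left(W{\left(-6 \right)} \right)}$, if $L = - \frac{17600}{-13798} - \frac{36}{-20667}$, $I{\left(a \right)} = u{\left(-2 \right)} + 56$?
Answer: $- \frac{2220600140}{47527211} \approx -46.723$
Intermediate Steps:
$W{\left(g \right)} = \frac{1}{-3 + g}$
$u{\left(C \right)} = C^{3}$ ($u{\left(C \right)} = C^{2} C = C^{3}$)
$I{\left(a \right)} = 48$ ($I{\left(a \right)} = \left(-2\right)^{3} + 56 = -8 + 56 = 48$)
$L = \frac{60705988}{47527211}$ ($L = \left(-17600\right) \left(- \frac{1}{13798}\right) - - \frac{12}{6889} = \frac{8800}{6899} + \frac{12}{6889} = \frac{60705988}{47527211} \approx 1.2773$)
$L - I{\left(W{\left(-6 \right)} \right)} = \frac{60705988}{47527211} - 48 = - \frac{2220600140}{47527211}$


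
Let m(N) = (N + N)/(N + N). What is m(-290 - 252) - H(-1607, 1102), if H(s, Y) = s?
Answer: 1608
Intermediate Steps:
m(N) = 1 (m(N) = (2*N)/((2*N)) = (2*N)*(1/(2*N)) = 1)
m(-290 - 252) - H(-1607, 1102) = 1 - 1*(-1607) = 1 + 1607 = 1608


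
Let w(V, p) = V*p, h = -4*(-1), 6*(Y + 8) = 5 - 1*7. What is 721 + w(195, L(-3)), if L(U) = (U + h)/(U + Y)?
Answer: 23929/34 ≈ 703.79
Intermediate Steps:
Y = -25/3 (Y = -8 + (5 - 1*7)/6 = -8 + (5 - 7)/6 = -8 + (⅙)*(-2) = -8 - ⅓ = -25/3 ≈ -8.3333)
h = 4
L(U) = (4 + U)/(-25/3 + U) (L(U) = (U + 4)/(U - 25/3) = (4 + U)/(-25/3 + U))
721 + w(195, L(-3)) = 721 + 195*(3*(4 - 3)/(-25 + 3*(-3))) = 721 + 195*(3*1/(-25 - 9)) = 721 + 195*(3*1/(-34)) = 721 + 195*(3*(-1/34)*1) = 721 + 195*(-3/34) = 721 - 585/34 = 23929/34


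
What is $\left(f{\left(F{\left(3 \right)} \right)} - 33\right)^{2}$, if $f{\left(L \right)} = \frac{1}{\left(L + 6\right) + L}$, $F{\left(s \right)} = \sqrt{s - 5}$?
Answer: $\frac{- 30097 i + 26004 \sqrt{2}}{4 \left(- 7 i + 6 \sqrt{2}\right)} \approx 1080.0 + 4.2251 i$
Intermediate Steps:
$F{\left(s \right)} = \sqrt{-5 + s}$
$f{\left(L \right)} = \frac{1}{6 + 2 L}$ ($f{\left(L \right)} = \frac{1}{\left(6 + L\right) + L} = \frac{1}{6 + 2 L}$)
$\left(f{\left(F{\left(3 \right)} \right)} - 33\right)^{2} = \left(\frac{1}{2 \left(3 + \sqrt{-5 + 3}\right)} - 33\right)^{2} = \left(\frac{1}{2 \left(3 + \sqrt{-2}\right)} - 33\right)^{2} = \left(\frac{1}{2 \left(3 + i \sqrt{2}\right)} - 33\right)^{2} = \left(-33 + \frac{1}{2 \left(3 + i \sqrt{2}\right)}\right)^{2}$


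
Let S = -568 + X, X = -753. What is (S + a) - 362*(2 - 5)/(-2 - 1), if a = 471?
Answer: -1212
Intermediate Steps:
S = -1321 (S = -568 - 753 = -1321)
(S + a) - 362*(2 - 5)/(-2 - 1) = (-1321 + 471) - 362*(2 - 5)/(-2 - 1) = -850 - 362*(-3/(-3)) = -850 - 362*(-3*(-⅓)) = -850 - 362 = -1212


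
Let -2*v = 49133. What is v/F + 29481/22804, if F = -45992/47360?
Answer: 3316639124989/131100196 ≈ 25299.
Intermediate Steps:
F = -5749/5920 (F = -45992*1/47360 = -5749/5920 ≈ -0.97112)
v = -49133/2 (v = -½*49133 = -49133/2 ≈ -24567.)
v/F + 29481/22804 = -49133/(2*(-5749/5920)) + 29481/22804 = -49133/2*(-5920/5749) + 29481*(1/22804) = 145433680/5749 + 29481/22804 = 3316639124989/131100196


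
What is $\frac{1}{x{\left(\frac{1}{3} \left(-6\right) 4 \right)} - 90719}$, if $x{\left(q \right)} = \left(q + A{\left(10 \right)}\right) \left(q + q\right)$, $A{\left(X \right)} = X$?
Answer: $- \frac{1}{90751} \approx -1.1019 \cdot 10^{-5}$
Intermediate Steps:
$x{\left(q \right)} = 2 q \left(10 + q\right)$ ($x{\left(q \right)} = \left(q + 10\right) \left(q + q\right) = \left(10 + q\right) 2 q = 2 q \left(10 + q\right)$)
$\frac{1}{x{\left(\frac{1}{3} \left(-6\right) 4 \right)} - 90719} = \frac{1}{2 \cdot \frac{1}{3} \left(-6\right) 4 \left(10 + \frac{1}{3} \left(-6\right) 4\right) - 90719} = \frac{1}{2 \left(\left(-2\right) 4\right) \left(10 - 8\right) - 90719} = \frac{1}{2 \left(-8\right) \left(10 - 8\right) - 90719} = \frac{1}{2 \left(-8\right) 2 - 90719} = \frac{1}{-32 - 90719} = \frac{1}{-90751} = - \frac{1}{90751}$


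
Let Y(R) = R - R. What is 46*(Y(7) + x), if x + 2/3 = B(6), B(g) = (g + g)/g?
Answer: 184/3 ≈ 61.333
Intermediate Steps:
Y(R) = 0
B(g) = 2 (B(g) = (2*g)/g = 2)
x = 4/3 (x = -⅔ + 2 = 4/3 ≈ 1.3333)
46*(Y(7) + x) = 46*(0 + 4/3) = 46*(4/3) = 184/3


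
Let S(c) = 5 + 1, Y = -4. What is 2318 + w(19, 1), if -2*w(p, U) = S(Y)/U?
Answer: 2315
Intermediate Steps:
S(c) = 6
w(p, U) = -3/U
2318 + w(19, 1) = 2318 - 3/1 = 2318 - 3*1 = 2318 - 3 = 2315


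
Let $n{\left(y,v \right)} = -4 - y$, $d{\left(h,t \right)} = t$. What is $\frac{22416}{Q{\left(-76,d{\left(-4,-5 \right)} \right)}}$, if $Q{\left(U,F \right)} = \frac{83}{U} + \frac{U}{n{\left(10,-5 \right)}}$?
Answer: $\frac{3975104}{769} \approx 5169.2$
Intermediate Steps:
$Q{\left(U,F \right)} = \frac{83}{U} - \frac{U}{14}$ ($Q{\left(U,F \right)} = \frac{83}{U} + \frac{U}{-4 - 10} = \frac{83}{U} + \frac{U}{-14} = \frac{83}{U} + U \left(- \frac{1}{14}\right) = \frac{83}{U} - \frac{U}{14}$)
$\frac{22416}{Q{\left(-76,d{\left(-4,-5 \right)} \right)}} = \frac{22416}{\frac{83}{-76} - - \frac{38}{7}} = \frac{22416}{83 \left(- \frac{1}{76}\right) + \frac{38}{7}} = \frac{22416}{- \frac{83}{76} + \frac{38}{7}} = \frac{22416}{\frac{2307}{532}} = 22416 \cdot \frac{532}{2307} = \frac{3975104}{769}$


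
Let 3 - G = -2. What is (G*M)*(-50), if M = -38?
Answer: 9500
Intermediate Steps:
G = 5 (G = 3 - 1*(-2) = 3 + 2 = 5)
(G*M)*(-50) = (5*(-38))*(-50) = -190*(-50) = 9500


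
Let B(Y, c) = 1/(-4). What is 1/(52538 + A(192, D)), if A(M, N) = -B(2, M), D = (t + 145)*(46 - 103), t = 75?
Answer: 4/210153 ≈ 1.9034e-5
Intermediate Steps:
B(Y, c) = -¼
D = -12540 (D = (75 + 145)*(46 - 103) = 220*(-57) = -12540)
A(M, N) = ¼ (A(M, N) = -1*(-¼) = ¼)
1/(52538 + A(192, D)) = 1/(52538 + ¼) = 1/(210153/4) = 4/210153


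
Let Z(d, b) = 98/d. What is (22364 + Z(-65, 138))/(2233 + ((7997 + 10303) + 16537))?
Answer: 66071/109525 ≈ 0.60325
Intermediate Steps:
(22364 + Z(-65, 138))/(2233 + ((7997 + 10303) + 16537)) = (22364 + 98/(-65))/(2233 + ((7997 + 10303) + 16537)) = (22364 + 98*(-1/65))/(2233 + (18300 + 16537)) = (22364 - 98/65)/(2233 + 34837) = (1453562/65)/37070 = (1453562/65)*(1/37070) = 66071/109525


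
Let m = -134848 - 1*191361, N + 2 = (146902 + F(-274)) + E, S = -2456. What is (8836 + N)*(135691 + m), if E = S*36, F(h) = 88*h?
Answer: -8231901744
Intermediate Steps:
E = -88416 (E = -2456*36 = -88416)
N = 34372 (N = -2 + ((146902 + 88*(-274)) - 88416) = -2 + ((146902 - 24112) - 88416) = -2 + (122790 - 88416) = -2 + 34374 = 34372)
m = -326209 (m = -134848 - 191361 = -326209)
(8836 + N)*(135691 + m) = (8836 + 34372)*(135691 - 326209) = 43208*(-190518) = -8231901744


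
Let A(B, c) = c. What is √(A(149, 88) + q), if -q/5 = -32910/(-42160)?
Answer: √373698862/2108 ≈ 9.1704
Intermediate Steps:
q = -16455/4216 (q = -(-164550)/(-42160) = -(-164550)*(-1)/42160 = -5*3291/4216 = -16455/4216 ≈ -3.9030)
√(A(149, 88) + q) = √(88 - 16455/4216) = √(354553/4216) = √373698862/2108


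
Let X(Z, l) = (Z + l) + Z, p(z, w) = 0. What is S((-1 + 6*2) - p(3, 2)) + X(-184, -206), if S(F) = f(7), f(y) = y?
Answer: -567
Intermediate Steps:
X(Z, l) = l + 2*Z
S(F) = 7
S((-1 + 6*2) - p(3, 2)) + X(-184, -206) = 7 + (-206 + 2*(-184)) = 7 + (-206 - 368) = 7 - 574 = -567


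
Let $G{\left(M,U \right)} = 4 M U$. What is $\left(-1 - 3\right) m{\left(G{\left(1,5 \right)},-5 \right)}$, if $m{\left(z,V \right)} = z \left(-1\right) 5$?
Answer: $400$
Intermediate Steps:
$G{\left(M,U \right)} = 4 M U$
$m{\left(z,V \right)} = - 5 z$ ($m{\left(z,V \right)} = - z 5 = - 5 z$)
$\left(-1 - 3\right) m{\left(G{\left(1,5 \right)},-5 \right)} = \left(-1 - 3\right) \left(- 5 \cdot 4 \cdot 1 \cdot 5\right) = - 4 \left(\left(-5\right) 20\right) = \left(-4\right) \left(-100\right) = 400$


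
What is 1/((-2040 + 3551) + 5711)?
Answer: 1/7222 ≈ 0.00013847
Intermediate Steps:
1/((-2040 + 3551) + 5711) = 1/(1511 + 5711) = 1/7222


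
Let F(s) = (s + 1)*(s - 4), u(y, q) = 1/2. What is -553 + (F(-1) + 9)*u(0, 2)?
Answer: -1097/2 ≈ -548.50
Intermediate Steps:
u(y, q) = ½
F(s) = (1 + s)*(-4 + s)
-553 + (F(-1) + 9)*u(0, 2) = -553 + ((-4 + (-1)² - 3*(-1)) + 9)*(½) = -553 + ((-4 + 1 + 3) + 9)*(½) = -553 + (0 + 9)*(½) = -553 + 9*(½) = -553 + 9/2 = -1097/2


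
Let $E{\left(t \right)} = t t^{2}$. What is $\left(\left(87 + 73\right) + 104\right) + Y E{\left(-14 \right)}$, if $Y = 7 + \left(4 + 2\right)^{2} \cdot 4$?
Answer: $-414080$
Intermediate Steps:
$E{\left(t \right)} = t^{3}$
$Y = 151$ ($Y = 7 + 6^{2} \cdot 4 = 7 + 36 \cdot 4 = 7 + 144 = 151$)
$\left(\left(87 + 73\right) + 104\right) + Y E{\left(-14 \right)} = \left(\left(87 + 73\right) + 104\right) + 151 \left(-14\right)^{3} = \left(160 + 104\right) + 151 \left(-2744\right) = 264 - 414344 = -414080$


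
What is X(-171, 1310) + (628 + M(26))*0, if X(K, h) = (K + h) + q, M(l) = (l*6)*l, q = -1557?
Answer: -418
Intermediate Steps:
M(l) = 6*l² (M(l) = (6*l)*l = 6*l²)
X(K, h) = -1557 + K + h (X(K, h) = (K + h) - 1557 = -1557 + K + h)
X(-171, 1310) + (628 + M(26))*0 = (-1557 - 171 + 1310) + (628 + 6*26²)*0 = -418 + (628 + 6*676)*0 = -418 + (628 + 4056)*0 = -418 + 4684*0 = -418 + 0 = -418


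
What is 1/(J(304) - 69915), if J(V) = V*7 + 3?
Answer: -1/67784 ≈ -1.4753e-5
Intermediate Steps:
J(V) = 3 + 7*V (J(V) = 7*V + 3 = 3 + 7*V)
1/(J(304) - 69915) = 1/((3 + 7*304) - 69915) = 1/((3 + 2128) - 69915) = 1/(2131 - 69915) = 1/(-67784) = -1/67784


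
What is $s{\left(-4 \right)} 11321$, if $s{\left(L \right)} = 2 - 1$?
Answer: $11321$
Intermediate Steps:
$s{\left(L \right)} = 1$ ($s{\left(L \right)} = 2 - 1 = 1$)
$s{\left(-4 \right)} 11321 = 1 \cdot 11321 = 11321$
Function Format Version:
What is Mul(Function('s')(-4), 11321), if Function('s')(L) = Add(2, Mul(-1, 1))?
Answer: 11321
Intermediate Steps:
Function('s')(L) = 1 (Function('s')(L) = Add(2, -1) = 1)
Mul(Function('s')(-4), 11321) = Mul(1, 11321) = 11321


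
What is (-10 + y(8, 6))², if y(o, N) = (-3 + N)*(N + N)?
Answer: 676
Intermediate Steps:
y(o, N) = 2*N*(-3 + N) (y(o, N) = (-3 + N)*(2*N) = 2*N*(-3 + N))
(-10 + y(8, 6))² = (-10 + 2*6*(-3 + 6))² = (-10 + 2*6*3)² = (-10 + 36)² = 26² = 676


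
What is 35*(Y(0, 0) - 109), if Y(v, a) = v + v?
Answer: -3815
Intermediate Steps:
Y(v, a) = 2*v
35*(Y(0, 0) - 109) = 35*(2*0 - 109) = 35*(0 - 109) = 35*(-109) = -3815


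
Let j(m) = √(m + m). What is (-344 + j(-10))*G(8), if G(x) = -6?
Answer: 2064 - 12*I*√5 ≈ 2064.0 - 26.833*I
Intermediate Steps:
j(m) = √2*√m (j(m) = √(2*m) = √2*√m)
(-344 + j(-10))*G(8) = (-344 + √2*√(-10))*(-6) = (-344 + √2*(I*√10))*(-6) = (-344 + 2*I*√5)*(-6) = 2064 - 12*I*√5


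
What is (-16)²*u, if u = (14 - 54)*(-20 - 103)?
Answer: 1259520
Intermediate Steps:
u = 4920 (u = -40*(-123) = 4920)
(-16)²*u = (-16)²*4920 = 256*4920 = 1259520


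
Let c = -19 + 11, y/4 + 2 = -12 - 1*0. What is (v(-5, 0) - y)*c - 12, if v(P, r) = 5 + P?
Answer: -460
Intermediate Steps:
y = -56 (y = -8 + 4*(-12 - 1*0) = -8 + 4*(-12 + 0) = -8 + 4*(-12) = -8 - 48 = -56)
c = -8
(v(-5, 0) - y)*c - 12 = ((5 - 5) - 1*(-56))*(-8) - 12 = (0 + 56)*(-8) - 12 = 56*(-8) - 12 = -448 - 12 = -460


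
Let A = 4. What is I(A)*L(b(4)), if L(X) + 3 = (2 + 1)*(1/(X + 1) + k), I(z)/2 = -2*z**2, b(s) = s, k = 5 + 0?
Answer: -4032/5 ≈ -806.40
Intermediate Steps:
k = 5
I(z) = -4*z**2 (I(z) = 2*(-2*z**2) = -4*z**2)
L(X) = 12 + 3/(1 + X) (L(X) = -3 + (2 + 1)*(1/(X + 1) + 5) = -3 + 3*(1/(1 + X) + 5) = -3 + 3*(5 + 1/(1 + X)) = -3 + (15 + 3/(1 + X)) = 12 + 3/(1 + X))
I(A)*L(b(4)) = (-4*4**2)*(3*(5 + 4*4)/(1 + 4)) = (-4*16)*(3*(5 + 16)/5) = -192*21/5 = -64*63/5 = -4032/5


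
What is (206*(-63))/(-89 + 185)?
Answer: -2163/16 ≈ -135.19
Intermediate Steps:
(206*(-63))/(-89 + 185) = -12978/96 = -12978*1/96 = -2163/16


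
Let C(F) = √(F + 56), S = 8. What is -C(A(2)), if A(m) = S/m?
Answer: -2*√15 ≈ -7.7460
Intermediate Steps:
A(m) = 8/m
C(F) = √(56 + F)
-C(A(2)) = -√(56 + 8/2) = -√(56 + 8*(½)) = -√(56 + 4) = -√60 = -2*√15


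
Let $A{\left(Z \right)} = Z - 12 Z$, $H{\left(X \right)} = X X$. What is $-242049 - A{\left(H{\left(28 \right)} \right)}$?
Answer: $-233425$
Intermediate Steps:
$H{\left(X \right)} = X^{2}$
$A{\left(Z \right)} = - 11 Z$
$-242049 - A{\left(H{\left(28 \right)} \right)} = -242049 - - 11 \cdot 28^{2} = -242049 - \left(-11\right) 784 = -242049 - -8624 = -242049 + 8624 = -233425$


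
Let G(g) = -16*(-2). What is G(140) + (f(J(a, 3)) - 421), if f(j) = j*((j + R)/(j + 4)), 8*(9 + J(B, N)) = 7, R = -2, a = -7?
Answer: -35987/88 ≈ -408.94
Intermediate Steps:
J(B, N) = -65/8 (J(B, N) = -9 + (1/8)*7 = -9 + 7/8 = -65/8)
G(g) = 32
f(j) = j*(-2 + j)/(4 + j) (f(j) = j*((j - 2)/(j + 4)) = j*((-2 + j)/(4 + j)) = j*(-2 + j)/(4 + j))
G(140) + (f(J(a, 3)) - 421) = 32 + (-65*(-2 - 65/8)/(8*(4 - 65/8)) - 421) = 32 + (-65/8*(-81/8)/(-33/8) - 421) = 32 + (-65/8*(-8/33)*(-81/8) - 421) = 32 + (-1755/88 - 421) = 32 - 38803/88 = -35987/88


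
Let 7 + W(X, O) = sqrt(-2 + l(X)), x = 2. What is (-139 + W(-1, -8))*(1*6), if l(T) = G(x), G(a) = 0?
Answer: -876 + 6*I*sqrt(2) ≈ -876.0 + 8.4853*I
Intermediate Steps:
l(T) = 0
W(X, O) = -7 + I*sqrt(2) (W(X, O) = -7 + sqrt(-2 + 0) = -7 + sqrt(-2) = -7 + I*sqrt(2))
(-139 + W(-1, -8))*(1*6) = (-139 + (-7 + I*sqrt(2)))*(1*6) = (-146 + I*sqrt(2))*6 = -876 + 6*I*sqrt(2)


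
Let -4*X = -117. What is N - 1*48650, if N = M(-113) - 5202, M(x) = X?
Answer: -215291/4 ≈ -53823.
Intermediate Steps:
X = 117/4 (X = -¼*(-117) = 117/4 ≈ 29.250)
M(x) = 117/4
N = -20691/4 (N = 117/4 - 5202 = -20691/4 ≈ -5172.8)
N - 1*48650 = -20691/4 - 1*48650 = -20691/4 - 48650 = -215291/4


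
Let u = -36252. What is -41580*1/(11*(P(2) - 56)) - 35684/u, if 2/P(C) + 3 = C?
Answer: 17387779/262827 ≈ 66.157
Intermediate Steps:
P(C) = 2/(-3 + C)
-41580*1/(11*(P(2) - 56)) - 35684/u = -41580*1/(11*(2/(-3 + 2) - 56)) - 35684/(-36252) = -41580*1/(11*(2/(-1) - 56)) - 35684*(-1/36252) = -41580*1/(11*(2*(-1) - 56)) + 8921/9063 = -41580*1/(11*(-2 - 56)) + 8921/9063 = -41580/((-58*11)) + 8921/9063 = -41580/(-638) + 8921/9063 = -41580*(-1/638) + 8921/9063 = 1890/29 + 8921/9063 = 17387779/262827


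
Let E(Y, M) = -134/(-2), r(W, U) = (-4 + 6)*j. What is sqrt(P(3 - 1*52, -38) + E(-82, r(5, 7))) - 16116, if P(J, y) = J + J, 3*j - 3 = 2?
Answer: -16116 + I*sqrt(31) ≈ -16116.0 + 5.5678*I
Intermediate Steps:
j = 5/3 (j = 1 + (1/3)*2 = 1 + 2/3 = 5/3 ≈ 1.6667)
r(W, U) = 10/3 (r(W, U) = (-4 + 6)*(5/3) = 2*(5/3) = 10/3)
P(J, y) = 2*J
E(Y, M) = 67 (E(Y, M) = -134*(-1/2) = 67)
sqrt(P(3 - 1*52, -38) + E(-82, r(5, 7))) - 16116 = sqrt(2*(3 - 1*52) + 67) - 16116 = sqrt(2*(3 - 52) + 67) - 16116 = sqrt(2*(-49) + 67) - 16116 = sqrt(-98 + 67) - 16116 = sqrt(-31) - 16116 = I*sqrt(31) - 16116 = -16116 + I*sqrt(31)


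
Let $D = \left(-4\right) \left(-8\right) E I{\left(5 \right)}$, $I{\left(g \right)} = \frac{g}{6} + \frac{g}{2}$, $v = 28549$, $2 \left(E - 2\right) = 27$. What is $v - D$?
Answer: $\frac{80687}{3} \approx 26896.0$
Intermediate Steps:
$E = \frac{31}{2}$ ($E = 2 + \frac{1}{2} \cdot 27 = 2 + \frac{27}{2} = \frac{31}{2} \approx 15.5$)
$I{\left(g \right)} = \frac{2 g}{3}$ ($I{\left(g \right)} = g \frac{1}{6} + g \frac{1}{2} = \frac{g}{6} + \frac{g}{2} = \frac{2 g}{3}$)
$D = \frac{4960}{3}$ ($D = \left(-4\right) \left(-8\right) \frac{31}{2} \cdot \frac{2}{3} \cdot 5 = 32 \cdot \frac{31}{2} \cdot \frac{10}{3} = 496 \cdot \frac{10}{3} = \frac{4960}{3} \approx 1653.3$)
$v - D = 28549 - \frac{4960}{3} = \frac{80687}{3}$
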